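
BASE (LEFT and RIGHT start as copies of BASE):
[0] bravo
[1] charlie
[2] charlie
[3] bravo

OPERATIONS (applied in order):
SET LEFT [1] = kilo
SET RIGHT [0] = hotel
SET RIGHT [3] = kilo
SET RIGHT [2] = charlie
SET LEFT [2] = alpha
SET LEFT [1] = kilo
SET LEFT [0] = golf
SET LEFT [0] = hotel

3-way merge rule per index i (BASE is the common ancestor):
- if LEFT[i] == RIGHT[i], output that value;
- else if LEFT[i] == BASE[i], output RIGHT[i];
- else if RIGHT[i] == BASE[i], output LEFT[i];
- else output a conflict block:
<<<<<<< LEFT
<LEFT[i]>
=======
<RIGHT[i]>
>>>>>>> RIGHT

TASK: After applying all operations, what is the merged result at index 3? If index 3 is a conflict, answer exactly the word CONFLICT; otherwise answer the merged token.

Final LEFT:  [hotel, kilo, alpha, bravo]
Final RIGHT: [hotel, charlie, charlie, kilo]
i=0: L=hotel R=hotel -> agree -> hotel
i=1: L=kilo, R=charlie=BASE -> take LEFT -> kilo
i=2: L=alpha, R=charlie=BASE -> take LEFT -> alpha
i=3: L=bravo=BASE, R=kilo -> take RIGHT -> kilo
Index 3 -> kilo

Answer: kilo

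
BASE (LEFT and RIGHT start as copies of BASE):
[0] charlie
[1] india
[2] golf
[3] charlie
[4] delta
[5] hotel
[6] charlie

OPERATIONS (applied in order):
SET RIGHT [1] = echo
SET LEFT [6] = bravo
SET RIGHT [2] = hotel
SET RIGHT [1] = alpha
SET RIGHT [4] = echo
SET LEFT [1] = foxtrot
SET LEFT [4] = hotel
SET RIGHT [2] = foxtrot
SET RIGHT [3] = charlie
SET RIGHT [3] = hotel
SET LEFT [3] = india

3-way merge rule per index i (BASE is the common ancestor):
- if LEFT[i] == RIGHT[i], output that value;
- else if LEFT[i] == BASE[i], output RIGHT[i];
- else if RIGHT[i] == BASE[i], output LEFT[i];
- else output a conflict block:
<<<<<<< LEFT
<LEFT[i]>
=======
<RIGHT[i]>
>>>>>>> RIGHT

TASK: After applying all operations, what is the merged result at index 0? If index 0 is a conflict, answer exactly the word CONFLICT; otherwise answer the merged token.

Answer: charlie

Derivation:
Final LEFT:  [charlie, foxtrot, golf, india, hotel, hotel, bravo]
Final RIGHT: [charlie, alpha, foxtrot, hotel, echo, hotel, charlie]
i=0: L=charlie R=charlie -> agree -> charlie
i=1: BASE=india L=foxtrot R=alpha all differ -> CONFLICT
i=2: L=golf=BASE, R=foxtrot -> take RIGHT -> foxtrot
i=3: BASE=charlie L=india R=hotel all differ -> CONFLICT
i=4: BASE=delta L=hotel R=echo all differ -> CONFLICT
i=5: L=hotel R=hotel -> agree -> hotel
i=6: L=bravo, R=charlie=BASE -> take LEFT -> bravo
Index 0 -> charlie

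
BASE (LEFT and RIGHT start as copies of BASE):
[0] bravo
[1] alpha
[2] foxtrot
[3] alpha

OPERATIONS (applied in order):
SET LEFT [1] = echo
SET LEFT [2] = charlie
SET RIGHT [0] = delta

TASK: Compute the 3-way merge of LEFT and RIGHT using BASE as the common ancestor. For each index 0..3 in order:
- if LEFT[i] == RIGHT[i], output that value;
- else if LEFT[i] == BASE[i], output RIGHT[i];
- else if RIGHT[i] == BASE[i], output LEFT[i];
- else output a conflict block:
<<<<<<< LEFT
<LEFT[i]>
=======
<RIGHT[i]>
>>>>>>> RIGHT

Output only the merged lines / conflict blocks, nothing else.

Answer: delta
echo
charlie
alpha

Derivation:
Final LEFT:  [bravo, echo, charlie, alpha]
Final RIGHT: [delta, alpha, foxtrot, alpha]
i=0: L=bravo=BASE, R=delta -> take RIGHT -> delta
i=1: L=echo, R=alpha=BASE -> take LEFT -> echo
i=2: L=charlie, R=foxtrot=BASE -> take LEFT -> charlie
i=3: L=alpha R=alpha -> agree -> alpha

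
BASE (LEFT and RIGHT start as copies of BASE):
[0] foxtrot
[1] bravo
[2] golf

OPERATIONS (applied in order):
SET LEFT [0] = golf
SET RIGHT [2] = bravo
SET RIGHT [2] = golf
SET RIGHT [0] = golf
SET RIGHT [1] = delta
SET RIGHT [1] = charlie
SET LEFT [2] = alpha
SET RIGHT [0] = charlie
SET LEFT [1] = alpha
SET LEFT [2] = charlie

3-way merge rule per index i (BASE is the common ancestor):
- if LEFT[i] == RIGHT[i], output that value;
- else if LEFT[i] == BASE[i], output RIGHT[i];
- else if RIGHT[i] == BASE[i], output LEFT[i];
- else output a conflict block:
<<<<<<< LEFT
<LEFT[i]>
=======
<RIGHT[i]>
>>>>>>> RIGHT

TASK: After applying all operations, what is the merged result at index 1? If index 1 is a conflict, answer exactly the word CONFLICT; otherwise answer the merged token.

Final LEFT:  [golf, alpha, charlie]
Final RIGHT: [charlie, charlie, golf]
i=0: BASE=foxtrot L=golf R=charlie all differ -> CONFLICT
i=1: BASE=bravo L=alpha R=charlie all differ -> CONFLICT
i=2: L=charlie, R=golf=BASE -> take LEFT -> charlie
Index 1 -> CONFLICT

Answer: CONFLICT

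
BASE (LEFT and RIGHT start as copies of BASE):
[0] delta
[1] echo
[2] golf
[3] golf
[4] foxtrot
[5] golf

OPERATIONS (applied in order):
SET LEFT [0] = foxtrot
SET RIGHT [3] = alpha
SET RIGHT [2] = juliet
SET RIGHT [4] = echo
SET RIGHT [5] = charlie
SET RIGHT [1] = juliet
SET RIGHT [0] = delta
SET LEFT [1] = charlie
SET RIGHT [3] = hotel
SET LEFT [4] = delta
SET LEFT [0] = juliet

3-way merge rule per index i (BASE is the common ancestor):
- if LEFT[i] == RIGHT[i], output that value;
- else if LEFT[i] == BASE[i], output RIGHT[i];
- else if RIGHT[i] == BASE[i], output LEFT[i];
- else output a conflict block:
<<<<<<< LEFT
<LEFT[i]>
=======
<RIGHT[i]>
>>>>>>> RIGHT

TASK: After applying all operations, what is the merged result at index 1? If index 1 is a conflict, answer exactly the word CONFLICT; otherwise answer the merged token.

Final LEFT:  [juliet, charlie, golf, golf, delta, golf]
Final RIGHT: [delta, juliet, juliet, hotel, echo, charlie]
i=0: L=juliet, R=delta=BASE -> take LEFT -> juliet
i=1: BASE=echo L=charlie R=juliet all differ -> CONFLICT
i=2: L=golf=BASE, R=juliet -> take RIGHT -> juliet
i=3: L=golf=BASE, R=hotel -> take RIGHT -> hotel
i=4: BASE=foxtrot L=delta R=echo all differ -> CONFLICT
i=5: L=golf=BASE, R=charlie -> take RIGHT -> charlie
Index 1 -> CONFLICT

Answer: CONFLICT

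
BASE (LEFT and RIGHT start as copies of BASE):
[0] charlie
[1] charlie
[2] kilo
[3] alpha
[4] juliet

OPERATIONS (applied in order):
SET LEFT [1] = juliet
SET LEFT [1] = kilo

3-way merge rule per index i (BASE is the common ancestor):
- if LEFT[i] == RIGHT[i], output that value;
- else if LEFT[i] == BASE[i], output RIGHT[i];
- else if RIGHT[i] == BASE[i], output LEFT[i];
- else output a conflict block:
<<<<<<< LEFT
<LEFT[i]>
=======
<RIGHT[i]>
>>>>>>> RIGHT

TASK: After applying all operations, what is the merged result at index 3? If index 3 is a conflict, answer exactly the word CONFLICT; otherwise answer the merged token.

Final LEFT:  [charlie, kilo, kilo, alpha, juliet]
Final RIGHT: [charlie, charlie, kilo, alpha, juliet]
i=0: L=charlie R=charlie -> agree -> charlie
i=1: L=kilo, R=charlie=BASE -> take LEFT -> kilo
i=2: L=kilo R=kilo -> agree -> kilo
i=3: L=alpha R=alpha -> agree -> alpha
i=4: L=juliet R=juliet -> agree -> juliet
Index 3 -> alpha

Answer: alpha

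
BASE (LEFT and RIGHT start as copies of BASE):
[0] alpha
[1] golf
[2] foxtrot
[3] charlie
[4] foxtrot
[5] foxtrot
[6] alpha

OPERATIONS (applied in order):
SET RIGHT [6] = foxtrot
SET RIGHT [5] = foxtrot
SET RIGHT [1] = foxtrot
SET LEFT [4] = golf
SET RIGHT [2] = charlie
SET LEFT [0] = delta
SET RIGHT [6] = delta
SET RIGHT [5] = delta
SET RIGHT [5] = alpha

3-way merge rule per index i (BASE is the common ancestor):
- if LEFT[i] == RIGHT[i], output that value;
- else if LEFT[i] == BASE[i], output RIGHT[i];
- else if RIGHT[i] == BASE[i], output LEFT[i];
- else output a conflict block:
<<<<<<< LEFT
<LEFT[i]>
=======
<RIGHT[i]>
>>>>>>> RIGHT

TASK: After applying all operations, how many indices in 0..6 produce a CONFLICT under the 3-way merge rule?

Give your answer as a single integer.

Answer: 0

Derivation:
Final LEFT:  [delta, golf, foxtrot, charlie, golf, foxtrot, alpha]
Final RIGHT: [alpha, foxtrot, charlie, charlie, foxtrot, alpha, delta]
i=0: L=delta, R=alpha=BASE -> take LEFT -> delta
i=1: L=golf=BASE, R=foxtrot -> take RIGHT -> foxtrot
i=2: L=foxtrot=BASE, R=charlie -> take RIGHT -> charlie
i=3: L=charlie R=charlie -> agree -> charlie
i=4: L=golf, R=foxtrot=BASE -> take LEFT -> golf
i=5: L=foxtrot=BASE, R=alpha -> take RIGHT -> alpha
i=6: L=alpha=BASE, R=delta -> take RIGHT -> delta
Conflict count: 0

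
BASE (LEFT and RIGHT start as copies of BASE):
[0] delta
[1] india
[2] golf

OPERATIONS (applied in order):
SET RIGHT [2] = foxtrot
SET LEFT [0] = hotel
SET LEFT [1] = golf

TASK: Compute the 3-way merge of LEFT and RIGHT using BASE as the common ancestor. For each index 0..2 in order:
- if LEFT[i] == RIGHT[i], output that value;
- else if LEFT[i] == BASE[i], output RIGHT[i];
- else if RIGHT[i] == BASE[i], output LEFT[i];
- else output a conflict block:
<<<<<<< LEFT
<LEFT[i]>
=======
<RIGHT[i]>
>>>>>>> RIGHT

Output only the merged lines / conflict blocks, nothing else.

Answer: hotel
golf
foxtrot

Derivation:
Final LEFT:  [hotel, golf, golf]
Final RIGHT: [delta, india, foxtrot]
i=0: L=hotel, R=delta=BASE -> take LEFT -> hotel
i=1: L=golf, R=india=BASE -> take LEFT -> golf
i=2: L=golf=BASE, R=foxtrot -> take RIGHT -> foxtrot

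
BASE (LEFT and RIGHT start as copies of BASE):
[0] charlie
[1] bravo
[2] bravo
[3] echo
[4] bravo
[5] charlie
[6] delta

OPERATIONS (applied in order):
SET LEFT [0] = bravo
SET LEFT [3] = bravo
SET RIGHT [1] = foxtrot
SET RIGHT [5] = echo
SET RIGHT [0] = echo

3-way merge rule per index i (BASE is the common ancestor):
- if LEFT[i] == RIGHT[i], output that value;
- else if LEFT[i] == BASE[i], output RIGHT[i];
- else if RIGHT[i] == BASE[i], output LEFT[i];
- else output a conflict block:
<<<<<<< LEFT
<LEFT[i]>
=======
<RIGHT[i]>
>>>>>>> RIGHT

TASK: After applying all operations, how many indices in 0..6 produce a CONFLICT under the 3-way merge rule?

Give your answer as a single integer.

Final LEFT:  [bravo, bravo, bravo, bravo, bravo, charlie, delta]
Final RIGHT: [echo, foxtrot, bravo, echo, bravo, echo, delta]
i=0: BASE=charlie L=bravo R=echo all differ -> CONFLICT
i=1: L=bravo=BASE, R=foxtrot -> take RIGHT -> foxtrot
i=2: L=bravo R=bravo -> agree -> bravo
i=3: L=bravo, R=echo=BASE -> take LEFT -> bravo
i=4: L=bravo R=bravo -> agree -> bravo
i=5: L=charlie=BASE, R=echo -> take RIGHT -> echo
i=6: L=delta R=delta -> agree -> delta
Conflict count: 1

Answer: 1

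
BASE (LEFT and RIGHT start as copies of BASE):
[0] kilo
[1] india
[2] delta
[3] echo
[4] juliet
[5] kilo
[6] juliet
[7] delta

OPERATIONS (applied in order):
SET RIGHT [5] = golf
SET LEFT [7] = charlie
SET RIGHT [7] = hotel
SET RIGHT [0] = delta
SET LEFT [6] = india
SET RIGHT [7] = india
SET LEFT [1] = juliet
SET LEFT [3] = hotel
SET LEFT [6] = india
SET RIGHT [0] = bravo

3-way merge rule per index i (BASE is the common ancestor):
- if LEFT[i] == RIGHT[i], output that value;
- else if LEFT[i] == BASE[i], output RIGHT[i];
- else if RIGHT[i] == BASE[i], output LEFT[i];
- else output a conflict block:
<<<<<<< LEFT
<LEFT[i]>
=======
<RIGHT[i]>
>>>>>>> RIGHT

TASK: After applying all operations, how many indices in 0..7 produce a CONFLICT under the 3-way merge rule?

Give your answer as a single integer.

Final LEFT:  [kilo, juliet, delta, hotel, juliet, kilo, india, charlie]
Final RIGHT: [bravo, india, delta, echo, juliet, golf, juliet, india]
i=0: L=kilo=BASE, R=bravo -> take RIGHT -> bravo
i=1: L=juliet, R=india=BASE -> take LEFT -> juliet
i=2: L=delta R=delta -> agree -> delta
i=3: L=hotel, R=echo=BASE -> take LEFT -> hotel
i=4: L=juliet R=juliet -> agree -> juliet
i=5: L=kilo=BASE, R=golf -> take RIGHT -> golf
i=6: L=india, R=juliet=BASE -> take LEFT -> india
i=7: BASE=delta L=charlie R=india all differ -> CONFLICT
Conflict count: 1

Answer: 1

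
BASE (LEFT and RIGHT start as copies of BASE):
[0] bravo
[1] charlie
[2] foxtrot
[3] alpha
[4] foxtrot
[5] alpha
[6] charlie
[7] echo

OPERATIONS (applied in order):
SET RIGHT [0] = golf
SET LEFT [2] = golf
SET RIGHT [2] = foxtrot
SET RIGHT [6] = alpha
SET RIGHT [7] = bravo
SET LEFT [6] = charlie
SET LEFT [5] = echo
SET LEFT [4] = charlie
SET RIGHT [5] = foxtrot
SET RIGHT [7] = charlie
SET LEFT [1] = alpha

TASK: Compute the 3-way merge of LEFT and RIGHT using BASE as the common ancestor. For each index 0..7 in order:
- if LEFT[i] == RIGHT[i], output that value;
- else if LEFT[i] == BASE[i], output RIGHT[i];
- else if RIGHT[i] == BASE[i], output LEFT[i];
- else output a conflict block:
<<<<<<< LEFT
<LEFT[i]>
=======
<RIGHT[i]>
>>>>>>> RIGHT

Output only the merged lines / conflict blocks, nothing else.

Final LEFT:  [bravo, alpha, golf, alpha, charlie, echo, charlie, echo]
Final RIGHT: [golf, charlie, foxtrot, alpha, foxtrot, foxtrot, alpha, charlie]
i=0: L=bravo=BASE, R=golf -> take RIGHT -> golf
i=1: L=alpha, R=charlie=BASE -> take LEFT -> alpha
i=2: L=golf, R=foxtrot=BASE -> take LEFT -> golf
i=3: L=alpha R=alpha -> agree -> alpha
i=4: L=charlie, R=foxtrot=BASE -> take LEFT -> charlie
i=5: BASE=alpha L=echo R=foxtrot all differ -> CONFLICT
i=6: L=charlie=BASE, R=alpha -> take RIGHT -> alpha
i=7: L=echo=BASE, R=charlie -> take RIGHT -> charlie

Answer: golf
alpha
golf
alpha
charlie
<<<<<<< LEFT
echo
=======
foxtrot
>>>>>>> RIGHT
alpha
charlie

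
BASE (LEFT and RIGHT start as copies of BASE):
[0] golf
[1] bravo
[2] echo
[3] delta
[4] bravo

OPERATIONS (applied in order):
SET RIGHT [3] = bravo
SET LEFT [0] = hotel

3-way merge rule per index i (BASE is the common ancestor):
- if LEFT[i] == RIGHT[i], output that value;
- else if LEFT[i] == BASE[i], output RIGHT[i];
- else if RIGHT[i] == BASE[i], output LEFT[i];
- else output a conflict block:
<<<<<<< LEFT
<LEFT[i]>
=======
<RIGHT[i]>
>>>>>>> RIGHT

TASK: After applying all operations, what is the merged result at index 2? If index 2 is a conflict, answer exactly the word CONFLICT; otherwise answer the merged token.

Final LEFT:  [hotel, bravo, echo, delta, bravo]
Final RIGHT: [golf, bravo, echo, bravo, bravo]
i=0: L=hotel, R=golf=BASE -> take LEFT -> hotel
i=1: L=bravo R=bravo -> agree -> bravo
i=2: L=echo R=echo -> agree -> echo
i=3: L=delta=BASE, R=bravo -> take RIGHT -> bravo
i=4: L=bravo R=bravo -> agree -> bravo
Index 2 -> echo

Answer: echo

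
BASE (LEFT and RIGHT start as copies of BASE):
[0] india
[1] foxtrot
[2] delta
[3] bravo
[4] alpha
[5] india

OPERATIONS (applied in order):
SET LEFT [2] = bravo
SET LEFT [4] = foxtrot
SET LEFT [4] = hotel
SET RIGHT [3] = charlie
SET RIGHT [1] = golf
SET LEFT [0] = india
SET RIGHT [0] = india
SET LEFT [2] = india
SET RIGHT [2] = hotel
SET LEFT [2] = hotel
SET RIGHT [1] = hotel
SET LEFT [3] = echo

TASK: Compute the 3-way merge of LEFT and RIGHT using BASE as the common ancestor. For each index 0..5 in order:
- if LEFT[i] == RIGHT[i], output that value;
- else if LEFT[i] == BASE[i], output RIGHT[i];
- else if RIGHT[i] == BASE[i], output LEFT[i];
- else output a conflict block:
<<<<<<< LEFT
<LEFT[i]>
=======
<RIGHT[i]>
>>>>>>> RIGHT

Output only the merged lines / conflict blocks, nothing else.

Answer: india
hotel
hotel
<<<<<<< LEFT
echo
=======
charlie
>>>>>>> RIGHT
hotel
india

Derivation:
Final LEFT:  [india, foxtrot, hotel, echo, hotel, india]
Final RIGHT: [india, hotel, hotel, charlie, alpha, india]
i=0: L=india R=india -> agree -> india
i=1: L=foxtrot=BASE, R=hotel -> take RIGHT -> hotel
i=2: L=hotel R=hotel -> agree -> hotel
i=3: BASE=bravo L=echo R=charlie all differ -> CONFLICT
i=4: L=hotel, R=alpha=BASE -> take LEFT -> hotel
i=5: L=india R=india -> agree -> india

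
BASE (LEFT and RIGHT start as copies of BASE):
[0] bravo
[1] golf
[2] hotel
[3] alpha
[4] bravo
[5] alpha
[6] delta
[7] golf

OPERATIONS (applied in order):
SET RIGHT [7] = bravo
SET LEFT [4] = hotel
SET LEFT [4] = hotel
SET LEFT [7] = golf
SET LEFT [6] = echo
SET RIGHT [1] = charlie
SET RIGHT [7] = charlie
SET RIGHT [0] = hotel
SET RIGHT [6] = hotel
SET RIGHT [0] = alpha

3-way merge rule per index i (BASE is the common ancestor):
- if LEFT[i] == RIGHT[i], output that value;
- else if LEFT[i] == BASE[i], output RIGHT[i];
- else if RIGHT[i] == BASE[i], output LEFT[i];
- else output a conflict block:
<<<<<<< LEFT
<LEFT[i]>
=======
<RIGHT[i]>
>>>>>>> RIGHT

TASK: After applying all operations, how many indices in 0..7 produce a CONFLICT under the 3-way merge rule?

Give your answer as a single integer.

Answer: 1

Derivation:
Final LEFT:  [bravo, golf, hotel, alpha, hotel, alpha, echo, golf]
Final RIGHT: [alpha, charlie, hotel, alpha, bravo, alpha, hotel, charlie]
i=0: L=bravo=BASE, R=alpha -> take RIGHT -> alpha
i=1: L=golf=BASE, R=charlie -> take RIGHT -> charlie
i=2: L=hotel R=hotel -> agree -> hotel
i=3: L=alpha R=alpha -> agree -> alpha
i=4: L=hotel, R=bravo=BASE -> take LEFT -> hotel
i=5: L=alpha R=alpha -> agree -> alpha
i=6: BASE=delta L=echo R=hotel all differ -> CONFLICT
i=7: L=golf=BASE, R=charlie -> take RIGHT -> charlie
Conflict count: 1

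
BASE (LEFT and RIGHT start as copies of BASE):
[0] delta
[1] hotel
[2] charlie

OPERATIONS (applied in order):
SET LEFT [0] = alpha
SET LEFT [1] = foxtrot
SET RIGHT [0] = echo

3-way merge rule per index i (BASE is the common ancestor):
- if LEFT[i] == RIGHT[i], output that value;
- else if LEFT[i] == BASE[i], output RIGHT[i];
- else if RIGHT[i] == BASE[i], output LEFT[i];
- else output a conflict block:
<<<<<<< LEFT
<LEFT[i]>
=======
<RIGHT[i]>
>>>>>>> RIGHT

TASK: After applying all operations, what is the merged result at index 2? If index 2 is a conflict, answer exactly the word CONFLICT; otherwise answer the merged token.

Answer: charlie

Derivation:
Final LEFT:  [alpha, foxtrot, charlie]
Final RIGHT: [echo, hotel, charlie]
i=0: BASE=delta L=alpha R=echo all differ -> CONFLICT
i=1: L=foxtrot, R=hotel=BASE -> take LEFT -> foxtrot
i=2: L=charlie R=charlie -> agree -> charlie
Index 2 -> charlie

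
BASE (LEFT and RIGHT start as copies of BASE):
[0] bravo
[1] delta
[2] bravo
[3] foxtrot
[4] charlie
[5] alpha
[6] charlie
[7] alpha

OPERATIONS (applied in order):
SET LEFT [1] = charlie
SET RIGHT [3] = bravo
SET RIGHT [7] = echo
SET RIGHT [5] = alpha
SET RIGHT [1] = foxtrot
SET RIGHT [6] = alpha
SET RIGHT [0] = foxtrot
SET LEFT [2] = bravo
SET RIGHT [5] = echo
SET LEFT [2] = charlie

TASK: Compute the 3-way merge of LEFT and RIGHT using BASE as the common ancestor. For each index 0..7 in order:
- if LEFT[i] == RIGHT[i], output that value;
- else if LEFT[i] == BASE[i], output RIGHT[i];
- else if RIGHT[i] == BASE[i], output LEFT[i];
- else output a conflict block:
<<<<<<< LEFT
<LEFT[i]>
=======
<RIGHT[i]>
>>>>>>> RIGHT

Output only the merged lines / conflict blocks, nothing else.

Answer: foxtrot
<<<<<<< LEFT
charlie
=======
foxtrot
>>>>>>> RIGHT
charlie
bravo
charlie
echo
alpha
echo

Derivation:
Final LEFT:  [bravo, charlie, charlie, foxtrot, charlie, alpha, charlie, alpha]
Final RIGHT: [foxtrot, foxtrot, bravo, bravo, charlie, echo, alpha, echo]
i=0: L=bravo=BASE, R=foxtrot -> take RIGHT -> foxtrot
i=1: BASE=delta L=charlie R=foxtrot all differ -> CONFLICT
i=2: L=charlie, R=bravo=BASE -> take LEFT -> charlie
i=3: L=foxtrot=BASE, R=bravo -> take RIGHT -> bravo
i=4: L=charlie R=charlie -> agree -> charlie
i=5: L=alpha=BASE, R=echo -> take RIGHT -> echo
i=6: L=charlie=BASE, R=alpha -> take RIGHT -> alpha
i=7: L=alpha=BASE, R=echo -> take RIGHT -> echo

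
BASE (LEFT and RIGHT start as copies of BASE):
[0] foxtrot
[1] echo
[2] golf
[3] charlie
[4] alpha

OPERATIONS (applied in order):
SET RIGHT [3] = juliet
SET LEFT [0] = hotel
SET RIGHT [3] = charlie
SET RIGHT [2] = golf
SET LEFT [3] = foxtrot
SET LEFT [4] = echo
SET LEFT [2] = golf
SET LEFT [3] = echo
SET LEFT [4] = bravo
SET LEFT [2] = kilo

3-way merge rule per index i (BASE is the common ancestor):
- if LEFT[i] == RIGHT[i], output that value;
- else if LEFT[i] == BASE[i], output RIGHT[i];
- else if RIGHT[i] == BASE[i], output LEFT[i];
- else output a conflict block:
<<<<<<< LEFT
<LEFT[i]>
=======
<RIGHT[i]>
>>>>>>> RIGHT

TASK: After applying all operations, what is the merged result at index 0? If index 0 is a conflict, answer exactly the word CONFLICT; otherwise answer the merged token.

Final LEFT:  [hotel, echo, kilo, echo, bravo]
Final RIGHT: [foxtrot, echo, golf, charlie, alpha]
i=0: L=hotel, R=foxtrot=BASE -> take LEFT -> hotel
i=1: L=echo R=echo -> agree -> echo
i=2: L=kilo, R=golf=BASE -> take LEFT -> kilo
i=3: L=echo, R=charlie=BASE -> take LEFT -> echo
i=4: L=bravo, R=alpha=BASE -> take LEFT -> bravo
Index 0 -> hotel

Answer: hotel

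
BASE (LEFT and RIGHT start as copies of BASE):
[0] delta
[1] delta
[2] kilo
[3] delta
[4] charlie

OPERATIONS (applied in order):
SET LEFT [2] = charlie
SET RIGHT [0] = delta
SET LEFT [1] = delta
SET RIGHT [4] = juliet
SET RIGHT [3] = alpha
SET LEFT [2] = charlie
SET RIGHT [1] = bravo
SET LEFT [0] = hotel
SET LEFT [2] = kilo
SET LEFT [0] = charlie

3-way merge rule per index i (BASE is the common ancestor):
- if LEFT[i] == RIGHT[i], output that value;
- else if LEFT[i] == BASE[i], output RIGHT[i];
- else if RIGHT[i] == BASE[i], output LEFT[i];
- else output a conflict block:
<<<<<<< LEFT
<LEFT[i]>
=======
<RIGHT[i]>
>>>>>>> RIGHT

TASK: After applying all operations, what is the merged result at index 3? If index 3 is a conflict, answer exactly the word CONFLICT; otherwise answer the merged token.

Answer: alpha

Derivation:
Final LEFT:  [charlie, delta, kilo, delta, charlie]
Final RIGHT: [delta, bravo, kilo, alpha, juliet]
i=0: L=charlie, R=delta=BASE -> take LEFT -> charlie
i=1: L=delta=BASE, R=bravo -> take RIGHT -> bravo
i=2: L=kilo R=kilo -> agree -> kilo
i=3: L=delta=BASE, R=alpha -> take RIGHT -> alpha
i=4: L=charlie=BASE, R=juliet -> take RIGHT -> juliet
Index 3 -> alpha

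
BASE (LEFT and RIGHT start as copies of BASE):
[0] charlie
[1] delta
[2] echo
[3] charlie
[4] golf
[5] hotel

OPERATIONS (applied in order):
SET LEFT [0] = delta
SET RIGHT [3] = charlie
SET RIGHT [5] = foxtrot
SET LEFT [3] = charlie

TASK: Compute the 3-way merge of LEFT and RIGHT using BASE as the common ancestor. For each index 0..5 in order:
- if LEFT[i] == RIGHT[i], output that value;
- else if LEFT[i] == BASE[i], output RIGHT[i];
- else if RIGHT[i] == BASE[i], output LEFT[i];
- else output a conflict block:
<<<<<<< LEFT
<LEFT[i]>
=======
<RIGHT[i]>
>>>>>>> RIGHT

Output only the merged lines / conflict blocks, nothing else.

Answer: delta
delta
echo
charlie
golf
foxtrot

Derivation:
Final LEFT:  [delta, delta, echo, charlie, golf, hotel]
Final RIGHT: [charlie, delta, echo, charlie, golf, foxtrot]
i=0: L=delta, R=charlie=BASE -> take LEFT -> delta
i=1: L=delta R=delta -> agree -> delta
i=2: L=echo R=echo -> agree -> echo
i=3: L=charlie R=charlie -> agree -> charlie
i=4: L=golf R=golf -> agree -> golf
i=5: L=hotel=BASE, R=foxtrot -> take RIGHT -> foxtrot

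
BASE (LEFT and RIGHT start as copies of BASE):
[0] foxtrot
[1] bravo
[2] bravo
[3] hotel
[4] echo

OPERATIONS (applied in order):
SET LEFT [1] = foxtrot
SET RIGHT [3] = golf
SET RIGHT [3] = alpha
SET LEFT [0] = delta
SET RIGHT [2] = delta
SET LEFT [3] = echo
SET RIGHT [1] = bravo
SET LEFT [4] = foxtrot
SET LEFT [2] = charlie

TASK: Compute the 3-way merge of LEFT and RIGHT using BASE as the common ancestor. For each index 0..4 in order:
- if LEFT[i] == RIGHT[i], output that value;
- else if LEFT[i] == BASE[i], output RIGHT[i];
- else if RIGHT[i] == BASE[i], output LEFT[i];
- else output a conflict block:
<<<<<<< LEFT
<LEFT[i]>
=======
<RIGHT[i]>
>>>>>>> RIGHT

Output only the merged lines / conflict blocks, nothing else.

Answer: delta
foxtrot
<<<<<<< LEFT
charlie
=======
delta
>>>>>>> RIGHT
<<<<<<< LEFT
echo
=======
alpha
>>>>>>> RIGHT
foxtrot

Derivation:
Final LEFT:  [delta, foxtrot, charlie, echo, foxtrot]
Final RIGHT: [foxtrot, bravo, delta, alpha, echo]
i=0: L=delta, R=foxtrot=BASE -> take LEFT -> delta
i=1: L=foxtrot, R=bravo=BASE -> take LEFT -> foxtrot
i=2: BASE=bravo L=charlie R=delta all differ -> CONFLICT
i=3: BASE=hotel L=echo R=alpha all differ -> CONFLICT
i=4: L=foxtrot, R=echo=BASE -> take LEFT -> foxtrot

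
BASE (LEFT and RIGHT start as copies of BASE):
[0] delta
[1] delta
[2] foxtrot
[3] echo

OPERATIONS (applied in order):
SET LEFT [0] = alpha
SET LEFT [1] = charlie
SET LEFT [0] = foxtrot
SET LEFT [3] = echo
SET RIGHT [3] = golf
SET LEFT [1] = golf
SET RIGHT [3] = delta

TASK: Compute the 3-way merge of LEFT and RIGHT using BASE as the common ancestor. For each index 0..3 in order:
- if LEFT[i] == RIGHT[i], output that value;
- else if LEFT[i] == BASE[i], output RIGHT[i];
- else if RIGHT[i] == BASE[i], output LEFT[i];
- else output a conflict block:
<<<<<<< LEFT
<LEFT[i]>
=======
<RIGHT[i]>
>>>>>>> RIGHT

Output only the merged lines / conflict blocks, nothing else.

Answer: foxtrot
golf
foxtrot
delta

Derivation:
Final LEFT:  [foxtrot, golf, foxtrot, echo]
Final RIGHT: [delta, delta, foxtrot, delta]
i=0: L=foxtrot, R=delta=BASE -> take LEFT -> foxtrot
i=1: L=golf, R=delta=BASE -> take LEFT -> golf
i=2: L=foxtrot R=foxtrot -> agree -> foxtrot
i=3: L=echo=BASE, R=delta -> take RIGHT -> delta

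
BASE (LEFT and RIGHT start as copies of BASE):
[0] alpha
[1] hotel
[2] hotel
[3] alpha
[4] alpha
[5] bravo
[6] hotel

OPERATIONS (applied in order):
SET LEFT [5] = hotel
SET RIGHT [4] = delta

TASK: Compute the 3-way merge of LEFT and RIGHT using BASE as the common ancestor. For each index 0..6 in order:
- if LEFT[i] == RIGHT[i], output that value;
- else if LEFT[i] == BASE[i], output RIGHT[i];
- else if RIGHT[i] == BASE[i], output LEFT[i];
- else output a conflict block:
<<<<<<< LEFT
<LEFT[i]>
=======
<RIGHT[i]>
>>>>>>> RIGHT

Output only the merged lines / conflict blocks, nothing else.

Answer: alpha
hotel
hotel
alpha
delta
hotel
hotel

Derivation:
Final LEFT:  [alpha, hotel, hotel, alpha, alpha, hotel, hotel]
Final RIGHT: [alpha, hotel, hotel, alpha, delta, bravo, hotel]
i=0: L=alpha R=alpha -> agree -> alpha
i=1: L=hotel R=hotel -> agree -> hotel
i=2: L=hotel R=hotel -> agree -> hotel
i=3: L=alpha R=alpha -> agree -> alpha
i=4: L=alpha=BASE, R=delta -> take RIGHT -> delta
i=5: L=hotel, R=bravo=BASE -> take LEFT -> hotel
i=6: L=hotel R=hotel -> agree -> hotel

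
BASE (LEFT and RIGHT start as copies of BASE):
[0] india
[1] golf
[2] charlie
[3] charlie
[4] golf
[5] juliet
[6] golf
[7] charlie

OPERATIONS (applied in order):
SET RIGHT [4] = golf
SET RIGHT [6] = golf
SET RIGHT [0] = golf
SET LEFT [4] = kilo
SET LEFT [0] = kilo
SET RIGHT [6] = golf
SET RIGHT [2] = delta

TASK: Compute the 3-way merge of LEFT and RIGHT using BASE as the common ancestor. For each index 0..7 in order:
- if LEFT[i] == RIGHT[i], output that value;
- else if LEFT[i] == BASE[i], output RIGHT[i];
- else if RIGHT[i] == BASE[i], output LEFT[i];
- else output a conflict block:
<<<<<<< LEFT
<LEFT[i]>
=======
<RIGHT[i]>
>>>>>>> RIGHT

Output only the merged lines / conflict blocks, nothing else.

Final LEFT:  [kilo, golf, charlie, charlie, kilo, juliet, golf, charlie]
Final RIGHT: [golf, golf, delta, charlie, golf, juliet, golf, charlie]
i=0: BASE=india L=kilo R=golf all differ -> CONFLICT
i=1: L=golf R=golf -> agree -> golf
i=2: L=charlie=BASE, R=delta -> take RIGHT -> delta
i=3: L=charlie R=charlie -> agree -> charlie
i=4: L=kilo, R=golf=BASE -> take LEFT -> kilo
i=5: L=juliet R=juliet -> agree -> juliet
i=6: L=golf R=golf -> agree -> golf
i=7: L=charlie R=charlie -> agree -> charlie

Answer: <<<<<<< LEFT
kilo
=======
golf
>>>>>>> RIGHT
golf
delta
charlie
kilo
juliet
golf
charlie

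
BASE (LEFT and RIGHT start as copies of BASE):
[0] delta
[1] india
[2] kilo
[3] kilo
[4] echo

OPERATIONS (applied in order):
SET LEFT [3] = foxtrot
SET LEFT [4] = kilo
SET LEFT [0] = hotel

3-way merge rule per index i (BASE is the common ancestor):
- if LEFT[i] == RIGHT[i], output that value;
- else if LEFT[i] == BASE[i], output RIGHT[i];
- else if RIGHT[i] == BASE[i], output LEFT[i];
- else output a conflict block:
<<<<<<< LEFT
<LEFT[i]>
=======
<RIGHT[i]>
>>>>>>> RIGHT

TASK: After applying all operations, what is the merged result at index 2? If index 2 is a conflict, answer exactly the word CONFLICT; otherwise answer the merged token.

Answer: kilo

Derivation:
Final LEFT:  [hotel, india, kilo, foxtrot, kilo]
Final RIGHT: [delta, india, kilo, kilo, echo]
i=0: L=hotel, R=delta=BASE -> take LEFT -> hotel
i=1: L=india R=india -> agree -> india
i=2: L=kilo R=kilo -> agree -> kilo
i=3: L=foxtrot, R=kilo=BASE -> take LEFT -> foxtrot
i=4: L=kilo, R=echo=BASE -> take LEFT -> kilo
Index 2 -> kilo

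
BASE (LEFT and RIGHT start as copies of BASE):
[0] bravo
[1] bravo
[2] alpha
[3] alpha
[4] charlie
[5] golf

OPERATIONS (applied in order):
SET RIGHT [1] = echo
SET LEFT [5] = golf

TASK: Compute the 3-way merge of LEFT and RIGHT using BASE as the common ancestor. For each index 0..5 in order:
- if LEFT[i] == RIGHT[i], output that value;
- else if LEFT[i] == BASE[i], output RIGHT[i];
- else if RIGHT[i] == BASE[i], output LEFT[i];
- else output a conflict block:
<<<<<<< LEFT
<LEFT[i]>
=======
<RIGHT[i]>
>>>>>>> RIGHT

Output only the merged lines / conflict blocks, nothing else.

Final LEFT:  [bravo, bravo, alpha, alpha, charlie, golf]
Final RIGHT: [bravo, echo, alpha, alpha, charlie, golf]
i=0: L=bravo R=bravo -> agree -> bravo
i=1: L=bravo=BASE, R=echo -> take RIGHT -> echo
i=2: L=alpha R=alpha -> agree -> alpha
i=3: L=alpha R=alpha -> agree -> alpha
i=4: L=charlie R=charlie -> agree -> charlie
i=5: L=golf R=golf -> agree -> golf

Answer: bravo
echo
alpha
alpha
charlie
golf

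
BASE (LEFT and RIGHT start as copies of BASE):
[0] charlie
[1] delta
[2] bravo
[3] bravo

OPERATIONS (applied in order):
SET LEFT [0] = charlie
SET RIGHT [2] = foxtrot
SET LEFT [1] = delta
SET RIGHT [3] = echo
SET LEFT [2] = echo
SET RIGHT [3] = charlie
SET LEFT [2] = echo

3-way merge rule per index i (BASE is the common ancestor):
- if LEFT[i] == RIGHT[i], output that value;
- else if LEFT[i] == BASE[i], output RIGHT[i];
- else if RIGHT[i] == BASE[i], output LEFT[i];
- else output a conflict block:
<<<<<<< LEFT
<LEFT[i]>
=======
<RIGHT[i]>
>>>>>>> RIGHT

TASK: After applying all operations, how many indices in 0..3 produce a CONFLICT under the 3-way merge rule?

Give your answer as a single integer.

Final LEFT:  [charlie, delta, echo, bravo]
Final RIGHT: [charlie, delta, foxtrot, charlie]
i=0: L=charlie R=charlie -> agree -> charlie
i=1: L=delta R=delta -> agree -> delta
i=2: BASE=bravo L=echo R=foxtrot all differ -> CONFLICT
i=3: L=bravo=BASE, R=charlie -> take RIGHT -> charlie
Conflict count: 1

Answer: 1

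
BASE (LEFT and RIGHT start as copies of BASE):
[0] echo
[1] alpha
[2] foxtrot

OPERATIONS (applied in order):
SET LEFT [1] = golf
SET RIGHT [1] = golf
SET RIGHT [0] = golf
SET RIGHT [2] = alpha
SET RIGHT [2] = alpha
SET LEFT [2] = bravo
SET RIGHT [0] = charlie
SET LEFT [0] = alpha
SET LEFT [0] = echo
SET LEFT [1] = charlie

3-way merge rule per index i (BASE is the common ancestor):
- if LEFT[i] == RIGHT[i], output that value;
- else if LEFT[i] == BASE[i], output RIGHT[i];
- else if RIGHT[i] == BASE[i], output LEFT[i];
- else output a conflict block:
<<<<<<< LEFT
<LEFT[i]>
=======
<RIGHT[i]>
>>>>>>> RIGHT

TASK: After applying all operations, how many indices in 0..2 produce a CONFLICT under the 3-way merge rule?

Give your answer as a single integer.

Answer: 2

Derivation:
Final LEFT:  [echo, charlie, bravo]
Final RIGHT: [charlie, golf, alpha]
i=0: L=echo=BASE, R=charlie -> take RIGHT -> charlie
i=1: BASE=alpha L=charlie R=golf all differ -> CONFLICT
i=2: BASE=foxtrot L=bravo R=alpha all differ -> CONFLICT
Conflict count: 2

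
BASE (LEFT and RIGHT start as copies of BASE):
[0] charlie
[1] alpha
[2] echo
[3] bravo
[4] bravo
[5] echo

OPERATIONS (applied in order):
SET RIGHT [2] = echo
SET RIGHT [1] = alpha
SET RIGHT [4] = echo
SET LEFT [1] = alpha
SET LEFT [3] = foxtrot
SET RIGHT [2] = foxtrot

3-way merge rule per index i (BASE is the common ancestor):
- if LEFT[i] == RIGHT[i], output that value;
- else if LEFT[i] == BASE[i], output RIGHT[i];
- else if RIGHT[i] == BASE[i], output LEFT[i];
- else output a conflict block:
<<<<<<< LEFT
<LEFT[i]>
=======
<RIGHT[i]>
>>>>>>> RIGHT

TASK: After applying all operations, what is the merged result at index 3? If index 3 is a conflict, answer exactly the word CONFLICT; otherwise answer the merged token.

Final LEFT:  [charlie, alpha, echo, foxtrot, bravo, echo]
Final RIGHT: [charlie, alpha, foxtrot, bravo, echo, echo]
i=0: L=charlie R=charlie -> agree -> charlie
i=1: L=alpha R=alpha -> agree -> alpha
i=2: L=echo=BASE, R=foxtrot -> take RIGHT -> foxtrot
i=3: L=foxtrot, R=bravo=BASE -> take LEFT -> foxtrot
i=4: L=bravo=BASE, R=echo -> take RIGHT -> echo
i=5: L=echo R=echo -> agree -> echo
Index 3 -> foxtrot

Answer: foxtrot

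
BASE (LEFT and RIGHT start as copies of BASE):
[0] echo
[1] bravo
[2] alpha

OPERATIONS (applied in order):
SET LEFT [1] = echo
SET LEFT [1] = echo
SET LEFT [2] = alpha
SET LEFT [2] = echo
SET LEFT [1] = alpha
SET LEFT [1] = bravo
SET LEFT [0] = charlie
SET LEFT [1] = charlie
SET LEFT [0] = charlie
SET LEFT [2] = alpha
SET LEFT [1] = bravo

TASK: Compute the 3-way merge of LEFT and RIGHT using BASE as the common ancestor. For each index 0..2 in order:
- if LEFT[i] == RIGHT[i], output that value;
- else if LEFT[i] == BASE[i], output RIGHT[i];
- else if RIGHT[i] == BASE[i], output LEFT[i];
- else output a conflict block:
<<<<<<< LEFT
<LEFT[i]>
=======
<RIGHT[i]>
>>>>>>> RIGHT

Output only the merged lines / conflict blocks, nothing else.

Final LEFT:  [charlie, bravo, alpha]
Final RIGHT: [echo, bravo, alpha]
i=0: L=charlie, R=echo=BASE -> take LEFT -> charlie
i=1: L=bravo R=bravo -> agree -> bravo
i=2: L=alpha R=alpha -> agree -> alpha

Answer: charlie
bravo
alpha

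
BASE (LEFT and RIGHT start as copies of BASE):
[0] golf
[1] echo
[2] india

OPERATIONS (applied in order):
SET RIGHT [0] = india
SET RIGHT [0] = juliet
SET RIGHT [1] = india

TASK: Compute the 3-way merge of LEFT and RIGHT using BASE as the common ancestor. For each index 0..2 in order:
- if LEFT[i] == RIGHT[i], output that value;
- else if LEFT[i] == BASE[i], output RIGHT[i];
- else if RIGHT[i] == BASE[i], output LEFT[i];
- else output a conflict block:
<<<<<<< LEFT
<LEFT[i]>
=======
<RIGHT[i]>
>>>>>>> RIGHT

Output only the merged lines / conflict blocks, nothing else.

Final LEFT:  [golf, echo, india]
Final RIGHT: [juliet, india, india]
i=0: L=golf=BASE, R=juliet -> take RIGHT -> juliet
i=1: L=echo=BASE, R=india -> take RIGHT -> india
i=2: L=india R=india -> agree -> india

Answer: juliet
india
india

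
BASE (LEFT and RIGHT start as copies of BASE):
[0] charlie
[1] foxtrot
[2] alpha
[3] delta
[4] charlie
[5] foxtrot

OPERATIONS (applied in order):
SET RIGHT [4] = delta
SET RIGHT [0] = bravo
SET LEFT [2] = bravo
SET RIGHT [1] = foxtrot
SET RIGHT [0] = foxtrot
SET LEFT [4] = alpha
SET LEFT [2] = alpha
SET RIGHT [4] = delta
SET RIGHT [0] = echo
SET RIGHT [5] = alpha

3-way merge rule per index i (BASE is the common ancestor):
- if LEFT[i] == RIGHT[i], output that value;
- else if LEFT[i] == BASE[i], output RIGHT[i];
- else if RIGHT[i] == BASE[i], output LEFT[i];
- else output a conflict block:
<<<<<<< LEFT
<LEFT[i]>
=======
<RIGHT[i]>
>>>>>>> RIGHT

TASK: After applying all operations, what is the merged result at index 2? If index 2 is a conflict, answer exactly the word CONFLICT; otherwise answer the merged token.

Answer: alpha

Derivation:
Final LEFT:  [charlie, foxtrot, alpha, delta, alpha, foxtrot]
Final RIGHT: [echo, foxtrot, alpha, delta, delta, alpha]
i=0: L=charlie=BASE, R=echo -> take RIGHT -> echo
i=1: L=foxtrot R=foxtrot -> agree -> foxtrot
i=2: L=alpha R=alpha -> agree -> alpha
i=3: L=delta R=delta -> agree -> delta
i=4: BASE=charlie L=alpha R=delta all differ -> CONFLICT
i=5: L=foxtrot=BASE, R=alpha -> take RIGHT -> alpha
Index 2 -> alpha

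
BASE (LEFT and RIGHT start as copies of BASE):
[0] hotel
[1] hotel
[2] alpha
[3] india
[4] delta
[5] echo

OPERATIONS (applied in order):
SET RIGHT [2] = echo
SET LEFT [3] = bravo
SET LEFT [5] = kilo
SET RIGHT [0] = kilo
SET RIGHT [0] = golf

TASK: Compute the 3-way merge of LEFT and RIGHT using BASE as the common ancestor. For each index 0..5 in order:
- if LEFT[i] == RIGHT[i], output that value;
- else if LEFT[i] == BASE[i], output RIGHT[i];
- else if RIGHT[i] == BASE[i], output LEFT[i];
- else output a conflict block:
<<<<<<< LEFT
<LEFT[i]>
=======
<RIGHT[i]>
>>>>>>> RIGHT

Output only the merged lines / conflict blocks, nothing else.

Final LEFT:  [hotel, hotel, alpha, bravo, delta, kilo]
Final RIGHT: [golf, hotel, echo, india, delta, echo]
i=0: L=hotel=BASE, R=golf -> take RIGHT -> golf
i=1: L=hotel R=hotel -> agree -> hotel
i=2: L=alpha=BASE, R=echo -> take RIGHT -> echo
i=3: L=bravo, R=india=BASE -> take LEFT -> bravo
i=4: L=delta R=delta -> agree -> delta
i=5: L=kilo, R=echo=BASE -> take LEFT -> kilo

Answer: golf
hotel
echo
bravo
delta
kilo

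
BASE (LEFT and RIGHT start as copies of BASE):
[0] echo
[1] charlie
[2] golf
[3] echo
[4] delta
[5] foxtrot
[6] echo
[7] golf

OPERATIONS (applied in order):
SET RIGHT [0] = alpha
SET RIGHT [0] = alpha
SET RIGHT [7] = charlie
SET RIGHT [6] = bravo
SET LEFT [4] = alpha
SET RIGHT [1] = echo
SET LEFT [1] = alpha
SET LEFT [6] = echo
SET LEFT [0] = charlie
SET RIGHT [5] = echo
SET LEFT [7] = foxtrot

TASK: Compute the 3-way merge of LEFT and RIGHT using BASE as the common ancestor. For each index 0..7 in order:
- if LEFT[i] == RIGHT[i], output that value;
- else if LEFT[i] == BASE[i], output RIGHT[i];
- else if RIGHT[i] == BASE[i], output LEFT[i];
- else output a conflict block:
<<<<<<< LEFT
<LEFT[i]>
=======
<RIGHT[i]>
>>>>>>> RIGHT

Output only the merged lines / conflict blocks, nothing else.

Final LEFT:  [charlie, alpha, golf, echo, alpha, foxtrot, echo, foxtrot]
Final RIGHT: [alpha, echo, golf, echo, delta, echo, bravo, charlie]
i=0: BASE=echo L=charlie R=alpha all differ -> CONFLICT
i=1: BASE=charlie L=alpha R=echo all differ -> CONFLICT
i=2: L=golf R=golf -> agree -> golf
i=3: L=echo R=echo -> agree -> echo
i=4: L=alpha, R=delta=BASE -> take LEFT -> alpha
i=5: L=foxtrot=BASE, R=echo -> take RIGHT -> echo
i=6: L=echo=BASE, R=bravo -> take RIGHT -> bravo
i=7: BASE=golf L=foxtrot R=charlie all differ -> CONFLICT

Answer: <<<<<<< LEFT
charlie
=======
alpha
>>>>>>> RIGHT
<<<<<<< LEFT
alpha
=======
echo
>>>>>>> RIGHT
golf
echo
alpha
echo
bravo
<<<<<<< LEFT
foxtrot
=======
charlie
>>>>>>> RIGHT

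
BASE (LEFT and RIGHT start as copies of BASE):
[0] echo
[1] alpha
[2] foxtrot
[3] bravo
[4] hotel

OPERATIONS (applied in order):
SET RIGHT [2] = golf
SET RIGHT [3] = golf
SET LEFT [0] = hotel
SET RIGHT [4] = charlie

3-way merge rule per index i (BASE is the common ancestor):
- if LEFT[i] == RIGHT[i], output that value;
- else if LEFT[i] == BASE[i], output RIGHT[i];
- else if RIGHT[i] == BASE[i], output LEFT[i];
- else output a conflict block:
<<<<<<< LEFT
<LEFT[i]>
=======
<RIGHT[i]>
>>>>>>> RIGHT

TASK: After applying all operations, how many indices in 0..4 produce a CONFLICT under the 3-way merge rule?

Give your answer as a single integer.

Answer: 0

Derivation:
Final LEFT:  [hotel, alpha, foxtrot, bravo, hotel]
Final RIGHT: [echo, alpha, golf, golf, charlie]
i=0: L=hotel, R=echo=BASE -> take LEFT -> hotel
i=1: L=alpha R=alpha -> agree -> alpha
i=2: L=foxtrot=BASE, R=golf -> take RIGHT -> golf
i=3: L=bravo=BASE, R=golf -> take RIGHT -> golf
i=4: L=hotel=BASE, R=charlie -> take RIGHT -> charlie
Conflict count: 0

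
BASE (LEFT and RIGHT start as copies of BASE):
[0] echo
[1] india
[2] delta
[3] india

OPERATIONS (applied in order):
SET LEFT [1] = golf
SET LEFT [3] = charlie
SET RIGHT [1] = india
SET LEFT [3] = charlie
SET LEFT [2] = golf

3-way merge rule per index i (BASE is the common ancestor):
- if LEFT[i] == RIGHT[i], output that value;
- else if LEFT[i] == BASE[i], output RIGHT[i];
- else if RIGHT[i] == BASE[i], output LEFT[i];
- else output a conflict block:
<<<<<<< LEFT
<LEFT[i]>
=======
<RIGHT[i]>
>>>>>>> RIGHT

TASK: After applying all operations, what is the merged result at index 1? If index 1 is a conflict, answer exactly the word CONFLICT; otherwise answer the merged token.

Final LEFT:  [echo, golf, golf, charlie]
Final RIGHT: [echo, india, delta, india]
i=0: L=echo R=echo -> agree -> echo
i=1: L=golf, R=india=BASE -> take LEFT -> golf
i=2: L=golf, R=delta=BASE -> take LEFT -> golf
i=3: L=charlie, R=india=BASE -> take LEFT -> charlie
Index 1 -> golf

Answer: golf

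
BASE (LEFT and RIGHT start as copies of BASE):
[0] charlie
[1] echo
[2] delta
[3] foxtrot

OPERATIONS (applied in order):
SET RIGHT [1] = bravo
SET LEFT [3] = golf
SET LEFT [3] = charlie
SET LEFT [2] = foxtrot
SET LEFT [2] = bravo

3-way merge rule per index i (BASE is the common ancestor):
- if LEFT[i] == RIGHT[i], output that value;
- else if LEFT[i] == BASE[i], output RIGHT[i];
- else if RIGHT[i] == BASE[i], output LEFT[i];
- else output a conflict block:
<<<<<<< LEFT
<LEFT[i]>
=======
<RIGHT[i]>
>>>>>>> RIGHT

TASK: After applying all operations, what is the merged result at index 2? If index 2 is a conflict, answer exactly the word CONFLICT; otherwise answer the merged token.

Answer: bravo

Derivation:
Final LEFT:  [charlie, echo, bravo, charlie]
Final RIGHT: [charlie, bravo, delta, foxtrot]
i=0: L=charlie R=charlie -> agree -> charlie
i=1: L=echo=BASE, R=bravo -> take RIGHT -> bravo
i=2: L=bravo, R=delta=BASE -> take LEFT -> bravo
i=3: L=charlie, R=foxtrot=BASE -> take LEFT -> charlie
Index 2 -> bravo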